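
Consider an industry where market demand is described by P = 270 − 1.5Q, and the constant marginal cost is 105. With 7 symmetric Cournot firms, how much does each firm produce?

In a 7-firm Cournot equilibrium, symmetry and the first-order condition give q = (270 − 105)/(12) = 13.75. So Q = 96.25 and P = 125.625.

q_i = 13.75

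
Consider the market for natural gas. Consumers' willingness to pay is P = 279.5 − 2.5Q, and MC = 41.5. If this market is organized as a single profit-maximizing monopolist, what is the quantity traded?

Q = 47.6

A monopolist chooses Q where MR = MC. MR = 279.5 − 5Q; setting this equal to 41.5 gives Q = 47.6 and P = 160.5.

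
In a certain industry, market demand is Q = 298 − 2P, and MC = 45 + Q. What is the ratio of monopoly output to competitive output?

Inverting demand: P = 149 − 0.5Q.
Monopoly sets MR = MC: 149 − Q = 45 + Q ⇒ Q = 52, P = 149 − 0.5·52 = 123.
Under competition P = MC: 149 − 0.5Q = 45 + Q ⇒ Q = 208/3, P = 343/3.
Ratio Q_m/Q_c = 52/(208/3) = 0.75.

Q_m/Q_c = 0.75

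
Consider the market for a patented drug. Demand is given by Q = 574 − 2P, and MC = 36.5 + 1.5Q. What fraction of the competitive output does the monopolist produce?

Inverting demand: P = 287 − 0.5Q.
Monopoly sets MR = MC: 287 − Q = 36.5 + 1.5Q ⇒ Q = 100.2, P = 287 − 0.5·100.2 = 236.9.
Under competition P = MC: 287 − 0.5Q = 36.5 + 1.5Q ⇒ Q = 125.25, P = 224.375.
Ratio Q_m/Q_c = 100.2/125.25 = 0.8.

Q_m/Q_c = 0.8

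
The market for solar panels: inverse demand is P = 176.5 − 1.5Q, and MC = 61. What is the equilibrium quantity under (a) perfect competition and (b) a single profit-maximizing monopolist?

Competition: Q = 77; Monopoly: Q = 38.5

Under competition P = MC = 61, so Q = (176.5 − 61)/1.5 = 77.
A monopolist chooses Q where MR = MC. MR = 176.5 − 3Q; setting this equal to 61 gives Q = 38.5 and P = 118.75.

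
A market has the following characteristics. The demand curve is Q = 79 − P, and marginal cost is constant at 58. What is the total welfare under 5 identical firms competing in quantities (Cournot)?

TS = 214.375

Inverting demand: P = 79 − Q.
In a 5-firm Cournot equilibrium, symmetry and the first-order condition give q = (79 − 58)/(6) = 3.5. So Q = 17.5 and P = 61.5.
CS = ½·(79 − 61.5)·17.5 = 153.125; PS = (61.5 − 58)·17.5 = 61.25; TS = 214.375.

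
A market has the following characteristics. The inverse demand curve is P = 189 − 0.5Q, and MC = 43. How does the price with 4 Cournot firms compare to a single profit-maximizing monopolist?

Cournot: P = 72.2; Monopoly: P = 116

In a 4-firm Cournot equilibrium, symmetry and the first-order condition give q = (189 − 43)/(2.5) = 58.4. So Q = 233.6 and P = 72.2.
A monopolist chooses Q where MR = MC. MR = 189 − Q; setting this equal to 43 gives Q = 146 and P = 116.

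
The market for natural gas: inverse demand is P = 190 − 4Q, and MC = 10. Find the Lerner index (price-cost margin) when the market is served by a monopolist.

The monopolist equates marginal revenue to marginal cost: 190 − 8Q = 10, so Q = 22.5. From demand, P = 100.
Lerner index = (P − MC)/P = (100 − 10)/100 = 0.9.

Lerner index = 0.9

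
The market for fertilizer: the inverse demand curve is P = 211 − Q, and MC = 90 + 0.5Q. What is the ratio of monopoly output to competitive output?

Q_m/Q_c = 0.6

A monopolist chooses Q where MR = MC. MR = 211 − 2Q; setting this equal to 90 + 0.5Q gives Q = 48.4 and P = 162.6.
Competitive equilibrium sets price equal to marginal cost: 211 − Q = 90 + 0.5Q, so Q = 242/3 and P = 391/3.
Ratio Q_m/Q_c = 48.4/(242/3) = 0.6.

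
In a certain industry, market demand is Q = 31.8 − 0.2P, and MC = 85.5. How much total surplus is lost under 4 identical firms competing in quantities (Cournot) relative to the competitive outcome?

Inverting demand: P = 159 − 5Q.
Under competition P = MC = 85.5, so Q = (159 − 85.5)/5 = 14.7.
In a 4-firm Cournot equilibrium, symmetry and the first-order condition give q = (159 − 85.5)/(25) = 2.94. So Q = 11.76 and P = 100.2.
DWL is the triangle between Q = 11.76 and Q = 14.7: ½·(14.7 − 11.76)·(100.2 − 85.5) = 21.609.

DWL = 21.609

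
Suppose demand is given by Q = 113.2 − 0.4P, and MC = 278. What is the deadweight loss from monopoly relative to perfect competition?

Inverting demand: P = 283 − 2.5Q.
Perfect competition: P = MC = 278, so 283 − 2.5Q = 278 and Q = 2.
The monopolist equates marginal revenue to marginal cost: 283 − 5Q = 278, so Q = 1. From demand, P = 280.5.
DWL is the triangle between Q = 1 and Q = 2: ½·(2 − 1)·(280.5 − 278) = 1.25.

DWL = 1.25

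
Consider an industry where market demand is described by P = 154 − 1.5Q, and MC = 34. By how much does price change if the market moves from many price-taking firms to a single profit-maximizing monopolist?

Price rises by 60

Under competition P = MC = 34, so Q = (154 − 34)/1.5 = 80.
Monopoly sets MR = MC: 154 − 3Q = 34 ⇒ Q = 40, P = 154 − 1.5·40 = 94.
Change in price: 94 − 34 = 60.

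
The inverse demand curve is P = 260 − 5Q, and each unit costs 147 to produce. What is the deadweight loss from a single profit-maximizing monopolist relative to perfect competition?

DWL = 319.225

Under competition P = MC = 147, so Q = (260 − 147)/5 = 22.6.
Monopoly sets MR = MC: 260 − 10Q = 147 ⇒ Q = 11.3, P = 260 − 5·11.3 = 203.5.
DWL is the triangle between Q = 11.3 and Q = 22.6: ½·(22.6 − 11.3)·(203.5 − 147) = 319.225.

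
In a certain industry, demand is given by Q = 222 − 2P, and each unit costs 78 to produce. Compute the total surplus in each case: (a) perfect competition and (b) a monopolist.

Inverting demand: P = 111 − 0.5Q.
Competitive firms price at marginal cost: P = 78, giving Q = 66.
CS = ½·(111 − 78)·66 = 1089; PS = (78 − 78)·66 = 0; TS = 1089.
The monopolist equates marginal revenue to marginal cost: 111 − Q = 78, so Q = 33. From demand, P = 94.5.
CS = ½·(111 − 94.5)·33 = 272.25; PS = (94.5 − 78)·33 = 544.5; TS = 816.75.

Competition: TS = 1089; Monopoly: TS = 816.75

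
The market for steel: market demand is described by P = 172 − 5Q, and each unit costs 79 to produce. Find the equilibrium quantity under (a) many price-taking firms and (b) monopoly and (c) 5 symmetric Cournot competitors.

Competition: Q = 18.6; Monopoly: Q = 9.3; Cournot: Q = 15.5

Under competition P = MC = 79, so Q = (172 − 79)/5 = 18.6.
A monopolist chooses Q where MR = MC. MR = 172 − 10Q; setting this equal to 79 gives Q = 9.3 and P = 125.5.
Cournot with 5 identical firms: the symmetric best-response condition is 172 − 30q = 79. Each firm produces q = 3.1, total output Q = 15.5, price P = 94.5.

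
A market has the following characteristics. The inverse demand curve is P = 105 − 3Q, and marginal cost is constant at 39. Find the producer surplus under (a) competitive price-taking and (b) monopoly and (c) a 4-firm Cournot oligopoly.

Under competition P = MC = 39, so Q = (105 − 39)/3 = 22.
PS = (39 − 39)·22 = 0.
The monopolist equates marginal revenue to marginal cost: 105 − 6Q = 39, so Q = 11. From demand, P = 72.
PS = (72 − 39)·11 = 363.
In a 4-firm Cournot equilibrium, symmetry and the first-order condition give q = (105 − 39)/(15) = 4.4. So Q = 17.6 and P = 52.2.
PS = (52.2 − 39)·17.6 = 232.32.

Competition: PS = 0; Monopoly: PS = 363; Cournot: PS = 232.32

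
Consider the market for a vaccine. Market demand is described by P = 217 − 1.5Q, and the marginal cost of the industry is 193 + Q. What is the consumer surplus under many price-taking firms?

Under competition P = MC: 217 − 1.5Q = 193 + Q ⇒ Q = 9.6, P = 202.6.
CS = ½·(217 − 202.6)·9.6 = 69.12.

CS = 69.12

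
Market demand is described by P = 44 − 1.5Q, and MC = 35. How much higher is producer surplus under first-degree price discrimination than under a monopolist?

PS rises by 13.5

The monopolist equates marginal revenue to marginal cost: 44 − 3Q = 35, so Q = 3. From demand, P = 39.5.
PS = (39.5 − 35)·3 = 13.5.
With perfect price discrimination, output is the efficient level Q = 6 (where demand meets MC), but every buyer pays their willingness to pay: CS = 0 and PS = total surplus.
PS = ½·(44 − 35)·6 = 27.
Change in producer surplus: 27 − 13.5 = 13.5.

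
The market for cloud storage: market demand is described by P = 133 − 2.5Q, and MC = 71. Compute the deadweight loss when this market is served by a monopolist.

DWL = 192.2

Competitive firms price at marginal cost: P = 71, giving Q = 24.8.
A monopolist chooses Q where MR = MC. MR = 133 − 5Q; setting this equal to 71 gives Q = 12.4 and P = 102.
DWL is the triangle between Q = 12.4 and Q = 24.8: ½·(24.8 − 12.4)·(102 − 71) = 192.2.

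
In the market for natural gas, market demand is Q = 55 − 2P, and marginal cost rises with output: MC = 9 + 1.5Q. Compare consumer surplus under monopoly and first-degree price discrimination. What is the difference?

Inverting demand: P = 27.5 − 0.5Q.
Monopoly sets MR = MC: 27.5 − Q = 9 + 1.5Q ⇒ Q = 7.4, P = 27.5 − 0.5·7.4 = 23.8.
CS = ½·(27.5 − 23.8)·7.4 = 13.69.
A perfectly discriminating monopolist sells every unit with P(Q) ≥ MC(Q), so output equals the competitive quantity Q = 9.25. Each buyer pays their reservation price, so CS = 0 and the firm captures all surplus.
CS = 0.
Change in consumer surplus: 0 − 13.69 = −13.69.

CS falls by 13.69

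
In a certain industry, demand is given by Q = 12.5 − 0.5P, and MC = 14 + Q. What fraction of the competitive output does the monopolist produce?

Q_m/Q_c = 0.6

Inverting demand: P = 25 − 2Q.
The monopolist equates marginal revenue to marginal cost: 25 − 4Q = 14 + Q, so Q = 2.2. From demand, P = 20.6.
Competitive equilibrium sets price equal to marginal cost: 25 − 2Q = 14 + Q, so Q = 11/3 and P = 53/3.
Ratio Q_m/Q_c = 2.2/(11/3) = 0.6.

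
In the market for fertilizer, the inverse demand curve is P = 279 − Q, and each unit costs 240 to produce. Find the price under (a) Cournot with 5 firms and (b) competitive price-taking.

Cournot: P = 246.5; Competition: P = 240

In a 5-firm Cournot equilibrium, symmetry and the first-order condition give q = (279 − 240)/(6) = 6.5. So Q = 32.5 and P = 246.5.
Perfect competition: P = MC = 240, so 279 − Q = 240 and Q = 39.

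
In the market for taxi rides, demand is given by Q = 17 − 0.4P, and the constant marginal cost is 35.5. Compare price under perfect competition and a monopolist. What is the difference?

Inverting demand: P = 42.5 − 2.5Q.
Under competition P = MC = 35.5, so Q = (42.5 − 35.5)/2.5 = 2.8.
A monopolist chooses Q where MR = MC. MR = 42.5 − 5Q; setting this equal to 35.5 gives Q = 1.4 and P = 39.
Change in price: 39 − 35.5 = 3.5.

Price rises by 3.5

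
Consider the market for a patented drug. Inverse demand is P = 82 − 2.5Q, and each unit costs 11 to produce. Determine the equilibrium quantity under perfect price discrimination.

Q = 28.4

Under first-degree price discrimination the firm charges each unit its demand price and produces up to where P = MC, i.e. Q = 28.4. Consumer surplus is zero; producer surplus equals total surplus.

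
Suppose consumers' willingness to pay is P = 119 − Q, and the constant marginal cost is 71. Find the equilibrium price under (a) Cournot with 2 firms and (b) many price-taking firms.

Cournot: P = 87; Competition: P = 71

In a 2-firm Cournot equilibrium, symmetry and the first-order condition give q = (119 − 71)/(3) = 16. So Q = 32 and P = 87.
Competitive firms price at marginal cost: P = 71, giving Q = 48.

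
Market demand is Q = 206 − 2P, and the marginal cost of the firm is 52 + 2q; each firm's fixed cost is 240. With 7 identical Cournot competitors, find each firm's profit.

π_i = −131.625

Inverting demand: P = 103 − 0.5Q.
In a 7-firm Cournot equilibrium, symmetry and the first-order condition give q = (103 − 52)/(6) = 8.5. So Q = 59.5 and P = 73.25.
Each firm's profit = 73.25·8.5 − (52·8.5 + ½·2·8.5²) − 240 = −131.625.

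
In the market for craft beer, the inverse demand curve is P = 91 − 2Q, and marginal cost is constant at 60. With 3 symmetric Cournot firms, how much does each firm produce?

q_i = 3.875

In a 3-firm Cournot equilibrium, symmetry and the first-order condition give q = (91 − 60)/(8) = 3.875. So Q = 11.625 and P = 67.75.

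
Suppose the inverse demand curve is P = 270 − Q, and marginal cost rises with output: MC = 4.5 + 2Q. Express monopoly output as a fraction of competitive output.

A monopolist chooses Q where MR = MC. MR = 270 − 2Q; setting this equal to 4.5 + 2Q gives Q = 66.375 and P = 203.625.
Competitive equilibrium sets price equal to marginal cost: 270 − Q = 4.5 + 2Q, so Q = 88.5 and P = 181.5.
Ratio Q_m/Q_c = 66.375/88.5 = 0.75.

Q_m/Q_c = 0.75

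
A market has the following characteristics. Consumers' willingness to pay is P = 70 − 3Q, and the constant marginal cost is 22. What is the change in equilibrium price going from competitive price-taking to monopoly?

Under competition P = MC = 22, so Q = (70 − 22)/3 = 16.
The monopolist equates marginal revenue to marginal cost: 70 − 6Q = 22, so Q = 8. From demand, P = 46.
Change in equilibrium price: 46 − 22 = 24.

P rises by 24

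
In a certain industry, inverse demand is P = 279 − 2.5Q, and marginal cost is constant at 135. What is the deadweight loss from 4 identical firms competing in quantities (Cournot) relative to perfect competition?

Under competition P = MC = 135, so Q = (279 − 135)/2.5 = 57.6.
In a 4-firm Cournot equilibrium, symmetry and the first-order condition give q = (279 − 135)/(12.5) = 11.52. So Q = 46.08 and P = 163.8.
DWL is the triangle between Q = 46.08 and Q = 57.6: ½·(57.6 − 46.08)·(163.8 − 135) = 165.888.

DWL = 165.888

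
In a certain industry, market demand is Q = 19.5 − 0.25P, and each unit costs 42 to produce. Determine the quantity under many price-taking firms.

Q = 9

Inverting demand: P = 78 − 4Q.
Competitive firms price at marginal cost: P = 42, giving Q = 9.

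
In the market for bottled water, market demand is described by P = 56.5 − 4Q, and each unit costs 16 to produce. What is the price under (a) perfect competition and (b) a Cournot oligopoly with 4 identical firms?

Competition: P = 16; Cournot: P = 24.1

Perfect competition: P = MC = 16, so 56.5 − 4Q = 16 and Q = 10.125.
In a 4-firm Cournot equilibrium, symmetry and the first-order condition give q = (56.5 − 16)/(20) = 2.025. So Q = 8.1 and P = 24.1.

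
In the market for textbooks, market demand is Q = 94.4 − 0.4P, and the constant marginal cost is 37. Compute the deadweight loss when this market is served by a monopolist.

Inverting demand: P = 236 − 2.5Q.
Perfect competition: P = MC = 37, so 236 − 2.5Q = 37 and Q = 79.6.
Monopoly sets MR = MC: 236 − 5Q = 37 ⇒ Q = 39.8, P = 236 − 2.5·39.8 = 136.5.
DWL is the triangle between Q = 39.8 and Q = 79.6: ½·(79.6 − 39.8)·(136.5 − 37) = 1980.05.

DWL = 1980.05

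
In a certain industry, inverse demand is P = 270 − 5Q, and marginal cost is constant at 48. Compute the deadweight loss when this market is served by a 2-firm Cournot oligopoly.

Under competition P = MC = 48, so Q = (270 − 48)/5 = 44.4.
Cournot with 2 identical firms: the symmetric best-response condition is 270 − 15q = 48. Each firm produces q = 14.8, total output Q = 29.6, price P = 122.
DWL is the triangle between Q = 29.6 and Q = 44.4: ½·(44.4 − 29.6)·(122 − 48) = 547.6.

DWL = 547.6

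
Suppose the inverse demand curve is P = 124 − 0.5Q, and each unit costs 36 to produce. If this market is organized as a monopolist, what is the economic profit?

Profit = 3872

Monopoly sets MR = MC: 124 − Q = 36 ⇒ Q = 88, P = 124 − 0.5·88 = 80.
Profit = (80 − 36)·88 = 3872.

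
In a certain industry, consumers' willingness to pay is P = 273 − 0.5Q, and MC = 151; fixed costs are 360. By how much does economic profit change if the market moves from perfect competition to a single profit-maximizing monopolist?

Economic profit rises by 7442

Competitive firms price at marginal cost: P = 151, giving Q = 244.
Profit = (151 − 151)·244 − 360 = −360.
A monopolist chooses Q where MR = MC. MR = 273 − Q; setting this equal to 151 gives Q = 122 and P = 212.
Profit = (212 − 151)·122 − 360 = 7082.
Change in economic profit: 7082 − −360 = 7442.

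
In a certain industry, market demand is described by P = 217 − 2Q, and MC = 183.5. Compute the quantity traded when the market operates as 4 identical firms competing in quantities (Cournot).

Cournot with 4 identical firms: the symmetric best-response condition is 217 − 10q = 183.5. Each firm produces q = 3.35, total output Q = 13.4, price P = 190.2.

Q = 13.4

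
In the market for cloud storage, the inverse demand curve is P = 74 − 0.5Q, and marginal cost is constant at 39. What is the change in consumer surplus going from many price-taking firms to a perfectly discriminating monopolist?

Competitive firms price at marginal cost: P = 39, giving Q = 70.
CS = ½·(74 − 39)·70 = 1225.
With perfect price discrimination, output is the efficient level Q = 70 (where demand meets MC), but every buyer pays their willingness to pay: CS = 0 and PS = total surplus.
CS = 0.
Change in consumer surplus: 0 − 1225 = −1225.

CS falls by 1225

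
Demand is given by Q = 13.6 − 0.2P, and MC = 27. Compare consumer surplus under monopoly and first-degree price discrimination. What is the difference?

Consumer surplus falls by 42.025

Inverting demand: P = 68 − 5Q.
Monopoly sets MR = MC: 68 − 10Q = 27 ⇒ Q = 4.1, P = 68 − 5·4.1 = 47.5.
CS = ½·(68 − 47.5)·4.1 = 42.025.
Under first-degree price discrimination the firm charges each unit its demand price and produces up to where P = MC, i.e. Q = 8.2. Consumer surplus is zero; producer surplus equals total surplus.
CS = 0.
Change in consumer surplus: 0 − 42.025 = −42.025.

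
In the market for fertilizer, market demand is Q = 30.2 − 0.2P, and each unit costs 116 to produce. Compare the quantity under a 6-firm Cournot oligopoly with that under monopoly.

Cournot: Q = 6; Monopoly: Q = 3.5

Inverting demand: P = 151 − 5Q.
With 6 symmetric Cournot firms, each firm's FOC gives 151 − 35q = 116, so q = 1, Q = 6·1 = 6, and P = 121.
The monopolist equates marginal revenue to marginal cost: 151 − 10Q = 116, so Q = 3.5. From demand, P = 133.5.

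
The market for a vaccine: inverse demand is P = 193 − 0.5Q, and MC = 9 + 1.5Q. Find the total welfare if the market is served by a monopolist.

The monopolist equates marginal revenue to marginal cost: 193 − Q = 9 + 1.5Q, so Q = 73.6. From demand, P = 156.2.
CS = ½·(193 − 156.2)·73.6 = 1354.24; PS = (156.2·73.6 − 9·73.6 − ½·1.5·73.6²) = 6771.2; TS = 8125.44.

TS = 8125.44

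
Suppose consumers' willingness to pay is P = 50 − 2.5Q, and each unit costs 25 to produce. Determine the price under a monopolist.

A monopolist chooses Q where MR = MC. MR = 50 − 5Q; setting this equal to 25 gives Q = 5 and P = 37.5.

P = 37.5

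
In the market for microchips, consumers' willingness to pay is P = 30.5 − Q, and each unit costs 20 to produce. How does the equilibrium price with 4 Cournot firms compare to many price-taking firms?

Cournot: P = 22.1; Competition: P = 20

In a 4-firm Cournot equilibrium, symmetry and the first-order condition give q = (30.5 − 20)/(5) = 2.1. So Q = 8.4 and P = 22.1.
Perfect competition: P = MC = 20, so 30.5 − Q = 20 and Q = 10.5.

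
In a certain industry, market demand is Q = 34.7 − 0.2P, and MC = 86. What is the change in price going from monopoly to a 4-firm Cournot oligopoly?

Price falls by 26.25

Inverting demand: P = 173.5 − 5Q.
Monopoly sets MR = MC: 173.5 − 10Q = 86 ⇒ Q = 8.75, P = 173.5 − 5·8.75 = 129.75.
In a 4-firm Cournot equilibrium, symmetry and the first-order condition give q = (173.5 − 86)/(25) = 3.5. So Q = 14 and P = 103.5.
Change in price: 103.5 − 129.75 = −26.25.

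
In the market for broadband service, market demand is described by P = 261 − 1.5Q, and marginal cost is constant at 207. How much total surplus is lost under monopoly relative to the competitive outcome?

DWL = 243

Competitive firms price at marginal cost: P = 207, giving Q = 36.
The monopolist equates marginal revenue to marginal cost: 261 − 3Q = 207, so Q = 18. From demand, P = 234.
DWL is the triangle between Q = 18 and Q = 36: ½·(36 − 18)·(234 − 207) = 243.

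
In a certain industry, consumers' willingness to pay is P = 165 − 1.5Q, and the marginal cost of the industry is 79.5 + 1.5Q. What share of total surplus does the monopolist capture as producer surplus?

PS/TS = 0.75

A monopolist chooses Q where MR = MC. MR = 165 − 3Q; setting this equal to 79.5 + 1.5Q gives Q = 19 and P = 136.5.
CS = ½·(165 − 136.5)·19 = 270.75.
PS = P·Q − VC(Q) = 136.5·19 − (79.5·19 + ½·1.5·19²) = 812.25.
Share captured = PS/TS = 812.25/1083 = 0.75.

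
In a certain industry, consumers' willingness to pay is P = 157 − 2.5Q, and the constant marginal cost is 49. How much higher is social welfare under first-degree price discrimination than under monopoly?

A monopolist chooses Q where MR = MC. MR = 157 − 5Q; setting this equal to 49 gives Q = 21.6 and P = 103.
CS = ½·(157 − 103)·21.6 = 583.2; PS = (103 − 49)·21.6 = 1166.4; TS = 1749.6.
A perfectly discriminating monopolist sells every unit with P(Q) ≥ MC(Q), so output equals the competitive quantity Q = 43.2. Each buyer pays their reservation price, so CS = 0 and the firm captures all surplus.
TS = 2332.8 (equal to competitive TS).
Change in social welfare: 2332.8 − 1749.6 = 583.2.

Social welfare rises by 583.2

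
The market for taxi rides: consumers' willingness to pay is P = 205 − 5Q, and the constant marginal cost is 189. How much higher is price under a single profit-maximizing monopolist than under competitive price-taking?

Competitive firms price at marginal cost: P = 189, giving Q = 3.2.
A monopolist chooses Q where MR = MC. MR = 205 − 10Q; setting this equal to 189 gives Q = 1.6 and P = 197.
Change in price: 197 − 189 = 8.

Price rises by 8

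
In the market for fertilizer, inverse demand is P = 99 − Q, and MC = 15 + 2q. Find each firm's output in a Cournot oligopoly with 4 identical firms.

q_i = 12

In a 4-firm Cournot equilibrium, symmetry and the first-order condition give q = (99 − 15)/(7) = 12. So Q = 48 and P = 51.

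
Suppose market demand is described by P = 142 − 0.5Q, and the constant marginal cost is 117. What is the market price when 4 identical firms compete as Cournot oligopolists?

P = 122

In a 4-firm Cournot equilibrium, symmetry and the first-order condition give q = (142 − 117)/(2.5) = 10. So Q = 40 and P = 122.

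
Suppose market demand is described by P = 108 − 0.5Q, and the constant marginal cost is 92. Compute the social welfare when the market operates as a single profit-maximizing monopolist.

TS = 192

The monopolist equates marginal revenue to marginal cost: 108 − Q = 92, so Q = 16. From demand, P = 100.
CS = ½·(108 − 100)·16 = 64; PS = (100 − 92)·16 = 128; TS = 192.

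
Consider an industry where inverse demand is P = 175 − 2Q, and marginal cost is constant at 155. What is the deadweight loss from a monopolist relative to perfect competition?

Under competition P = MC = 155, so Q = (175 − 155)/2 = 10.
The monopolist equates marginal revenue to marginal cost: 175 − 4Q = 155, so Q = 5. From demand, P = 165.
DWL is the triangle between Q = 5 and Q = 10: ½·(10 − 5)·(165 − 155) = 25.

DWL = 25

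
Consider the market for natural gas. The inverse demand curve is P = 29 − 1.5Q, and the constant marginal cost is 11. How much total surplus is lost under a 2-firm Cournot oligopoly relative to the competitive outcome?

Competitive firms price at marginal cost: P = 11, giving Q = 12.
In a 2-firm Cournot equilibrium, symmetry and the first-order condition give q = (29 − 11)/(4.5) = 4. So Q = 8 and P = 17.
DWL is the triangle between Q = 8 and Q = 12: ½·(12 − 8)·(17 − 11) = 12.

DWL = 12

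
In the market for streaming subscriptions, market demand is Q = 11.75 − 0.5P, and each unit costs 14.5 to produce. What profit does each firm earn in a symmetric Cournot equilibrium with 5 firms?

π_i = 1.125

Inverting demand: P = 23.5 − 2Q.
With 5 symmetric Cournot firms, each firm's FOC gives 23.5 − 12q = 14.5, so q = 0.75, Q = 5·0.75 = 3.75, and P = 16.
Each firm's profit = (16 − 14.5)·0.75 = 1.125.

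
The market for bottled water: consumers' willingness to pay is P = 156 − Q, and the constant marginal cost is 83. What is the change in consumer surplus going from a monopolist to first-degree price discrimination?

The monopolist equates marginal revenue to marginal cost: 156 − 2Q = 83, so Q = 36.5. From demand, P = 119.5.
CS = ½·(156 − 119.5)·36.5 = 666.125.
A perfectly discriminating monopolist sells every unit with P(Q) ≥ MC(Q), so output equals the competitive quantity Q = 73. Each buyer pays their reservation price, so CS = 0 and the firm captures all surplus.
CS = 0.
Change in consumer surplus: 0 − 666.125 = −666.125.

Consumer surplus falls by 666.125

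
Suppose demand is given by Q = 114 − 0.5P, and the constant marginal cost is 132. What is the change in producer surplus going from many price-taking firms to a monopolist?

PS rises by 1152

Inverting demand: P = 228 − 2Q.
Competitive firms price at marginal cost: P = 132, giving Q = 48.
PS = (132 − 132)·48 = 0.
Monopoly sets MR = MC: 228 − 4Q = 132 ⇒ Q = 24, P = 228 − 2·24 = 180.
PS = (180 − 132)·24 = 1152.
Change in producer surplus: 1152 − 0 = 1152.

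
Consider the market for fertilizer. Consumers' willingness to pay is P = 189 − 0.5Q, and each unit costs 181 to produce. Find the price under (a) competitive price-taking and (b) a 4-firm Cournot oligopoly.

Perfect competition: P = MC = 181, so 189 − 0.5Q = 181 and Q = 16.
In a 4-firm Cournot equilibrium, symmetry and the first-order condition give q = (189 − 181)/(2.5) = 3.2. So Q = 12.8 and P = 182.6.

Competition: P = 181; Cournot: P = 182.6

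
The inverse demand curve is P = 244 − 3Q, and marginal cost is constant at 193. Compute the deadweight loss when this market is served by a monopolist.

Perfect competition: P = MC = 193, so 244 − 3Q = 193 and Q = 17.
Monopoly sets MR = MC: 244 − 6Q = 193 ⇒ Q = 8.5, P = 244 − 3·8.5 = 218.5.
DWL is the triangle between Q = 8.5 and Q = 17: ½·(17 − 8.5)·(218.5 − 193) = 108.375.

DWL = 108.375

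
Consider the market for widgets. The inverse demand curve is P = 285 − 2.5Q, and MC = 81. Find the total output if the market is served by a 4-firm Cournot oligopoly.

Q = 65.28

With 4 symmetric Cournot firms, each firm's FOC gives 285 − 12.5q = 81, so q = 16.32, Q = 4·16.32 = 65.28, and P = 121.8.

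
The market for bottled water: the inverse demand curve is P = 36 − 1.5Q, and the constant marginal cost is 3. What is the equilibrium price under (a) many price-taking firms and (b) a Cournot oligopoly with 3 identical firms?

Competitive firms price at marginal cost: P = 3, giving Q = 22.
In a 3-firm Cournot equilibrium, symmetry and the first-order condition give q = (36 − 3)/(6) = 5.5. So Q = 16.5 and P = 11.25.

Competition: P = 3; Cournot: P = 11.25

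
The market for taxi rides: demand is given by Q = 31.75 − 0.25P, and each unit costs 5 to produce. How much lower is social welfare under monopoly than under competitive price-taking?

TS falls by 465.125

Inverting demand: P = 127 − 4Q.
Competitive firms price at marginal cost: P = 5, giving Q = 30.5.
CS = ½·(127 − 5)·30.5 = 1860.5; PS = (5 − 5)·30.5 = 0; TS = 1860.5.
A monopolist chooses Q where MR = MC. MR = 127 − 8Q; setting this equal to 5 gives Q = 15.25 and P = 66.
CS = ½·(127 − 66)·15.25 = 465.125; PS = (66 − 5)·15.25 = 930.25; TS = 1395.375.
Change in social welfare: 1395.375 − 1860.5 = −465.125.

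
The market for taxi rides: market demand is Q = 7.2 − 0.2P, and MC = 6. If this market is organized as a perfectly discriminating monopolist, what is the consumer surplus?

CS = 0

Inverting demand: P = 36 − 5Q.
Under first-degree price discrimination the firm charges each unit its demand price and produces up to where P = MC, i.e. Q = 6. Consumer surplus is zero; producer surplus equals total surplus.
CS = 0.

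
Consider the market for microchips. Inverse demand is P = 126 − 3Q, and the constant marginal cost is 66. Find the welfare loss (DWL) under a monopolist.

Perfect competition: P = MC = 66, so 126 − 3Q = 66 and Q = 20.
A monopolist chooses Q where MR = MC. MR = 126 − 6Q; setting this equal to 66 gives Q = 10 and P = 96.
DWL is the triangle between Q = 10 and Q = 20: ½·(20 − 10)·(96 − 66) = 150.

DWL = 150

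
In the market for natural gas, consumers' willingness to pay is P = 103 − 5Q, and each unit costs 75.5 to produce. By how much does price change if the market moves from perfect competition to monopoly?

P rises by 13.75

Perfect competition: P = MC = 75.5, so 103 − 5Q = 75.5 and Q = 5.5.
The monopolist equates marginal revenue to marginal cost: 103 − 10Q = 75.5, so Q = 2.75. From demand, P = 89.25.
Change in price: 89.25 − 75.5 = 13.75.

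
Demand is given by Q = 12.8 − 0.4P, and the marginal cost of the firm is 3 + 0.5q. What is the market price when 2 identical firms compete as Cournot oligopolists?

Inverting demand: P = 32 − 2.5Q.
With 2 symmetric Cournot firms, each firm's FOC gives 32 − 7.5q = 3 + 0.5q, so q = 3.625, Q = 2·3.625 = 7.25, and P = 13.875.

P = 13.875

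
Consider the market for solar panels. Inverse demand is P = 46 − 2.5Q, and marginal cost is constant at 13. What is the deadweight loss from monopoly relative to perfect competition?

Competitive firms price at marginal cost: P = 13, giving Q = 13.2.
A monopolist chooses Q where MR = MC. MR = 46 − 5Q; setting this equal to 13 gives Q = 6.6 and P = 29.5.
DWL is the triangle between Q = 6.6 and Q = 13.2: ½·(13.2 − 6.6)·(29.5 − 13) = 54.45.

DWL = 54.45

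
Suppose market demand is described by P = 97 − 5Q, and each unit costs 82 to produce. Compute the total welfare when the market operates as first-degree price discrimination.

TS = 22.5

A perfectly discriminating monopolist sells every unit with P(Q) ≥ MC(Q), so output equals the competitive quantity Q = 3. Each buyer pays their reservation price, so CS = 0 and the firm captures all surplus.
TS = 22.5 (equal to competitive TS).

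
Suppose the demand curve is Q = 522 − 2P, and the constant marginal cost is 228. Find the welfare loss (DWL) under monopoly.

DWL = 272.25

Inverting demand: P = 261 − 0.5Q.
Under competition P = MC = 228, so Q = (261 − 228)/0.5 = 66.
Monopoly sets MR = MC: 261 − Q = 228 ⇒ Q = 33, P = 261 − 0.5·33 = 244.5.
DWL is the triangle between Q = 33 and Q = 66: ½·(66 − 33)·(244.5 − 228) = 272.25.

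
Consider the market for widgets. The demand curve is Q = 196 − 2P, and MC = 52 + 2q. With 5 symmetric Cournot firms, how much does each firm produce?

Inverting demand: P = 98 − 0.5Q.
Cournot with 5 identical firms: the symmetric best-response condition is 98 − 3q = 52 + 2q. Each firm produces q = 9.2, total output Q = 46, price P = 75.

q_i = 9.2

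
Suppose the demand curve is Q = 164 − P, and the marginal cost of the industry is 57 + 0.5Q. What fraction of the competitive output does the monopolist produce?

Inverting demand: P = 164 − Q.
Monopoly sets MR = MC: 164 − 2Q = 57 + 0.5Q ⇒ Q = 42.8, P = 164 − 42.8 = 121.2.
Competitive equilibrium sets price equal to marginal cost: 164 − Q = 57 + 0.5Q, so Q = 214/3 and P = 278/3.
Ratio Q_m/Q_c = 42.8/(214/3) = 0.6.

Q_m/Q_c = 0.6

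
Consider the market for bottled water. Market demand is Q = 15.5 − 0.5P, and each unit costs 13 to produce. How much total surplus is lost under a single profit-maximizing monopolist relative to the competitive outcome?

Inverting demand: P = 31 − 2Q.
Under competition P = MC = 13, so Q = (31 − 13)/2 = 9.
Monopoly sets MR = MC: 31 − 4Q = 13 ⇒ Q = 4.5, P = 31 − 2·4.5 = 22.
DWL is the triangle between Q = 4.5 and Q = 9: ½·(9 − 4.5)·(22 − 13) = 20.25.

DWL = 20.25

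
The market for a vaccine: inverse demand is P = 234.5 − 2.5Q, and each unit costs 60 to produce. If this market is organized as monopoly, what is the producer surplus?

PS = 3045.025

The monopolist equates marginal revenue to marginal cost: 234.5 − 5Q = 60, so Q = 34.9. From demand, P = 147.25.
PS = (147.25 − 60)·34.9 = 3045.025.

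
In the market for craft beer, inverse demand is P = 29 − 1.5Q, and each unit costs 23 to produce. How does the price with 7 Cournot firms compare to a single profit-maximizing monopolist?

In a 7-firm Cournot equilibrium, symmetry and the first-order condition give q = (29 − 23)/(12) = 0.5. So Q = 3.5 and P = 23.75.
A monopolist chooses Q where MR = MC. MR = 29 − 3Q; setting this equal to 23 gives Q = 2 and P = 26.

Cournot: P = 23.75; Monopoly: P = 26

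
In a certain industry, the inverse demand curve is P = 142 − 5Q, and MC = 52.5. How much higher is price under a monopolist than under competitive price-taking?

P rises by 44.75

Perfect competition: P = MC = 52.5, so 142 − 5Q = 52.5 and Q = 17.9.
A monopolist chooses Q where MR = MC. MR = 142 − 10Q; setting this equal to 52.5 gives Q = 8.95 and P = 97.25.
Change in price: 97.25 − 52.5 = 44.75.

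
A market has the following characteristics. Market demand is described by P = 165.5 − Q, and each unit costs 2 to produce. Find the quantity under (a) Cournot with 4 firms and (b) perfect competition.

With 4 symmetric Cournot firms, each firm's FOC gives 165.5 − 5q = 2, so q = 32.7, Q = 4·32.7 = 130.8, and P = 34.7.
Competitive firms price at marginal cost: P = 2, giving Q = 163.5.

Cournot: Q = 130.8; Competition: Q = 163.5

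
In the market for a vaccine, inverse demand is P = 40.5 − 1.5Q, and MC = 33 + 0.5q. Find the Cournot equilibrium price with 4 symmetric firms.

In a 4-firm Cournot equilibrium, symmetry and the first-order condition give q = (40.5 − 33)/(8) = 15/16. So Q = 3.75 and P = 34.875.

P = 34.875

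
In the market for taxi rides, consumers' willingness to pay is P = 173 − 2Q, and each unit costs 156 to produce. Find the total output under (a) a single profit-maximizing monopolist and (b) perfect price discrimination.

Monopoly: Q = 4.25; Perfect PD: Q = 8.5

The monopolist equates marginal revenue to marginal cost: 173 − 4Q = 156, so Q = 4.25. From demand, P = 164.5.
Under first-degree price discrimination the firm charges each unit its demand price and produces up to where P = MC, i.e. Q = 8.5. Consumer surplus is zero; producer surplus equals total surplus.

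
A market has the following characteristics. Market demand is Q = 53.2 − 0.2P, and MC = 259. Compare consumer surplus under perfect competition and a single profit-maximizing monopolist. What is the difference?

CS falls by 3.675

Inverting demand: P = 266 − 5Q.
Under competition P = MC = 259, so Q = (266 − 259)/5 = 1.4.
CS = ½·(266 − 259)·1.4 = 4.9.
A monopolist chooses Q where MR = MC. MR = 266 − 10Q; setting this equal to 259 gives Q = 0.7 and P = 262.5.
CS = ½·(266 − 262.5)·0.7 = 1.225.
Change in consumer surplus: 1.225 − 4.9 = −3.675.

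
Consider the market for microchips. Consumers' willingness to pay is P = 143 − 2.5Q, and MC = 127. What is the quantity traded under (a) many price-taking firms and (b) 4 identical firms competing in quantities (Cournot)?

Perfect competition: P = MC = 127, so 143 − 2.5Q = 127 and Q = 6.4.
In a 4-firm Cournot equilibrium, symmetry and the first-order condition give q = (143 − 127)/(12.5) = 1.28. So Q = 5.12 and P = 130.2.

Competition: Q = 6.4; Cournot: Q = 5.12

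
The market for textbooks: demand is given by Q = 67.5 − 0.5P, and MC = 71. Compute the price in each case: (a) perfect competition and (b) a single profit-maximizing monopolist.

Inverting demand: P = 135 − 2Q.
Competitive firms price at marginal cost: P = 71, giving Q = 32.
Monopoly sets MR = MC: 135 − 4Q = 71 ⇒ Q = 16, P = 135 − 2·16 = 103.

Competition: P = 71; Monopoly: P = 103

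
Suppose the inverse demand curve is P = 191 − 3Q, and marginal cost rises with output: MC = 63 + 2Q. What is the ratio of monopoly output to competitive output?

Monopoly sets MR = MC: 191 − 6Q = 63 + 2Q ⇒ Q = 16, P = 191 − 3·16 = 143.
Competitive equilibrium sets price equal to marginal cost: 191 − 3Q = 63 + 2Q, so Q = 25.6 and P = 114.2.
Ratio Q_m/Q_c = 16/25.6 = 0.625.

Q_m/Q_c = 0.625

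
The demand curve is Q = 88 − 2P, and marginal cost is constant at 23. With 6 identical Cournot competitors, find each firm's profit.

π_i = 18

Inverting demand: P = 44 − 0.5Q.
Cournot with 6 identical firms: the symmetric best-response condition is 44 − 3.5q = 23. Each firm produces q = 6, total output Q = 36, price P = 26.
Each firm's profit = (26 − 23)·6 = 18.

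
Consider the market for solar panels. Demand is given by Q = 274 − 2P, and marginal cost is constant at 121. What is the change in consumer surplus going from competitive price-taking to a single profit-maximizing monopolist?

Inverting demand: P = 137 − 0.5Q.
Under competition P = MC = 121, so Q = (137 − 121)/0.5 = 32.
CS = ½·(137 − 121)·32 = 256.
The monopolist equates marginal revenue to marginal cost: 137 − Q = 121, so Q = 16. From demand, P = 129.
CS = ½·(137 − 129)·16 = 64.
Change in consumer surplus: 64 − 256 = −192.

Consumer surplus falls by 192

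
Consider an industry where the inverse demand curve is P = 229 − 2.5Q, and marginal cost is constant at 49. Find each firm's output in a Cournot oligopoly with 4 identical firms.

q_i = 14.4

With 4 symmetric Cournot firms, each firm's FOC gives 229 − 12.5q = 49, so q = 14.4, Q = 4·14.4 = 57.6, and P = 85.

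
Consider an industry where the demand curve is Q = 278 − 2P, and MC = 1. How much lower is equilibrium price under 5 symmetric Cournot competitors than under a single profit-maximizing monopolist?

P falls by 46

Inverting demand: P = 139 − 0.5Q.
Monopoly sets MR = MC: 139 − Q = 1 ⇒ Q = 138, P = 139 − 0.5·138 = 70.
In a 5-firm Cournot equilibrium, symmetry and the first-order condition give q = (139 − 1)/(3) = 46. So Q = 230 and P = 24.
Change in equilibrium price: 24 − 70 = −46.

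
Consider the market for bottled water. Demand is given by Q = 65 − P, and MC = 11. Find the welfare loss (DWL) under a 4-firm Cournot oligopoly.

Inverting demand: P = 65 − Q.
Competitive firms price at marginal cost: P = 11, giving Q = 54.
With 4 symmetric Cournot firms, each firm's FOC gives 65 − 5q = 11, so q = 10.8, Q = 4·10.8 = 43.2, and P = 21.8.
DWL is the triangle between Q = 43.2 and Q = 54: ½·(54 − 43.2)·(21.8 − 11) = 58.32.

DWL = 58.32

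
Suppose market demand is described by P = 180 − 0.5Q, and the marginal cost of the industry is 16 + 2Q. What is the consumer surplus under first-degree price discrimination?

A perfectly discriminating monopolist sells every unit with P(Q) ≥ MC(Q), so output equals the competitive quantity Q = 65.6. Each buyer pays their reservation price, so CS = 0 and the firm captures all surplus.
CS = 0.

CS = 0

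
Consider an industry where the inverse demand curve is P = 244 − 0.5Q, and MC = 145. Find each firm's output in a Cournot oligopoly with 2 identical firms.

q_i = 66

Cournot with 2 identical firms: the symmetric best-response condition is 244 − 1.5q = 145. Each firm produces q = 66, total output Q = 132, price P = 178.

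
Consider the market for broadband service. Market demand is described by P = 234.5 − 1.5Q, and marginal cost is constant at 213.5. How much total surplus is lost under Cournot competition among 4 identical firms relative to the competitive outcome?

DWL = 5.88

Under competition P = MC = 213.5, so Q = (234.5 − 213.5)/1.5 = 14.
With 4 symmetric Cournot firms, each firm's FOC gives 234.5 − 7.5q = 213.5, so q = 2.8, Q = 4·2.8 = 11.2, and P = 217.7.
DWL is the triangle between Q = 11.2 and Q = 14: ½·(14 − 11.2)·(217.7 − 213.5) = 5.88.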